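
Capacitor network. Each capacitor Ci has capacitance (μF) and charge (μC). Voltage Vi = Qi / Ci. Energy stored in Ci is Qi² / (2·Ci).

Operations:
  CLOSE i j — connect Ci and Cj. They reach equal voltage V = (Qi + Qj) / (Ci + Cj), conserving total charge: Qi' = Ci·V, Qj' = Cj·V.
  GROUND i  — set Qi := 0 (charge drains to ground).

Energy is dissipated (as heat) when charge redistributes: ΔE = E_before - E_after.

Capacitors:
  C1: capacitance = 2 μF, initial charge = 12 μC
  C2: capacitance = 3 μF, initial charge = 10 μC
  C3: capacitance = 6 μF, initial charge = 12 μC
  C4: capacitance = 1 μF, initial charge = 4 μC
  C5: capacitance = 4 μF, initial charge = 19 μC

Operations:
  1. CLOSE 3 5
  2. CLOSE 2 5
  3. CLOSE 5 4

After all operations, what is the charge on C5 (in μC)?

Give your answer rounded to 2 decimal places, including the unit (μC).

Initial: C1(2μF, Q=12μC, V=6.00V), C2(3μF, Q=10μC, V=3.33V), C3(6μF, Q=12μC, V=2.00V), C4(1μF, Q=4μC, V=4.00V), C5(4μF, Q=19μC, V=4.75V)
Op 1: CLOSE 3-5: Q_total=31.00, C_total=10.00, V=3.10; Q3=18.60, Q5=12.40; dissipated=9.075
Op 2: CLOSE 2-5: Q_total=22.40, C_total=7.00, V=3.20; Q2=9.60, Q5=12.80; dissipated=0.047
Op 3: CLOSE 5-4: Q_total=16.80, C_total=5.00, V=3.36; Q5=13.44, Q4=3.36; dissipated=0.256
Final charges: Q1=12.00, Q2=9.60, Q3=18.60, Q4=3.36, Q5=13.44

Answer: 13.44 μC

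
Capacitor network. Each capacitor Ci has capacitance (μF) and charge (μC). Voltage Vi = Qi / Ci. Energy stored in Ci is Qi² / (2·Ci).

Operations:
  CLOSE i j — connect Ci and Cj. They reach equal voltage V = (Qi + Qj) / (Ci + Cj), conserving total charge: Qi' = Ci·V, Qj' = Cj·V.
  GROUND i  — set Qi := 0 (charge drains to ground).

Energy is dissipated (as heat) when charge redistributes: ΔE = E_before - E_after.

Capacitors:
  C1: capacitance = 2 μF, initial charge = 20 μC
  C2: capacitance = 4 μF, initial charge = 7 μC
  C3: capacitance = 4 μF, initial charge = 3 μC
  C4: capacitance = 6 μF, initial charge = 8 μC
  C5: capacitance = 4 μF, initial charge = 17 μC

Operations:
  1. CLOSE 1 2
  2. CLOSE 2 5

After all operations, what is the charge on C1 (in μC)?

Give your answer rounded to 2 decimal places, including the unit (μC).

Answer: 9.00 μC

Derivation:
Initial: C1(2μF, Q=20μC, V=10.00V), C2(4μF, Q=7μC, V=1.75V), C3(4μF, Q=3μC, V=0.75V), C4(6μF, Q=8μC, V=1.33V), C5(4μF, Q=17μC, V=4.25V)
Op 1: CLOSE 1-2: Q_total=27.00, C_total=6.00, V=4.50; Q1=9.00, Q2=18.00; dissipated=45.375
Op 2: CLOSE 2-5: Q_total=35.00, C_total=8.00, V=4.38; Q2=17.50, Q5=17.50; dissipated=0.062
Final charges: Q1=9.00, Q2=17.50, Q3=3.00, Q4=8.00, Q5=17.50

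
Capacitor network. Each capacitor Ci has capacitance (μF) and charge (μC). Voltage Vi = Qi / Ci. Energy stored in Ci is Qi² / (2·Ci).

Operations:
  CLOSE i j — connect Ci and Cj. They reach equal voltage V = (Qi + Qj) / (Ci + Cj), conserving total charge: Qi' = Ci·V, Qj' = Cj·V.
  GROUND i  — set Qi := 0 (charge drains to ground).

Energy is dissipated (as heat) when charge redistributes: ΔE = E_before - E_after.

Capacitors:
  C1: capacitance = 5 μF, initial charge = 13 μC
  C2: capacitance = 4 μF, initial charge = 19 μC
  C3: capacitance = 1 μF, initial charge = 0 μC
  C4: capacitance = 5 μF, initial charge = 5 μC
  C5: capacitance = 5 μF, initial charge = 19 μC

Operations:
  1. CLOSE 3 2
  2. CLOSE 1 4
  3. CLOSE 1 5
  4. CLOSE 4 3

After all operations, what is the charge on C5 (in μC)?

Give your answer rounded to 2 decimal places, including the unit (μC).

Answer: 14.00 μC

Derivation:
Initial: C1(5μF, Q=13μC, V=2.60V), C2(4μF, Q=19μC, V=4.75V), C3(1μF, Q=0μC, V=0.00V), C4(5μF, Q=5μC, V=1.00V), C5(5μF, Q=19μC, V=3.80V)
Op 1: CLOSE 3-2: Q_total=19.00, C_total=5.00, V=3.80; Q3=3.80, Q2=15.20; dissipated=9.025
Op 2: CLOSE 1-4: Q_total=18.00, C_total=10.00, V=1.80; Q1=9.00, Q4=9.00; dissipated=3.200
Op 3: CLOSE 1-5: Q_total=28.00, C_total=10.00, V=2.80; Q1=14.00, Q5=14.00; dissipated=5.000
Op 4: CLOSE 4-3: Q_total=12.80, C_total=6.00, V=2.13; Q4=10.67, Q3=2.13; dissipated=1.667
Final charges: Q1=14.00, Q2=15.20, Q3=2.13, Q4=10.67, Q5=14.00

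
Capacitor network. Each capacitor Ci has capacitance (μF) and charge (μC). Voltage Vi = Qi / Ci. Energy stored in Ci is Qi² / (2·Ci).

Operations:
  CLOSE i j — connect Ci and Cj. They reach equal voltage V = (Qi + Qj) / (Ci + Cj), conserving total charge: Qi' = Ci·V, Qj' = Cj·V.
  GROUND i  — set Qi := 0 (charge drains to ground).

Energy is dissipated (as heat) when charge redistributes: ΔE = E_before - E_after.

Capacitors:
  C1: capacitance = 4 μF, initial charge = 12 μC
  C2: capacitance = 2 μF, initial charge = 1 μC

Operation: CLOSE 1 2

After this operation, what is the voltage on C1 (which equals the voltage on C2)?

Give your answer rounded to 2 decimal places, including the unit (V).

Initial: C1(4μF, Q=12μC, V=3.00V), C2(2μF, Q=1μC, V=0.50V)
Op 1: CLOSE 1-2: Q_total=13.00, C_total=6.00, V=2.17; Q1=8.67, Q2=4.33; dissipated=4.167

Answer: 2.17 V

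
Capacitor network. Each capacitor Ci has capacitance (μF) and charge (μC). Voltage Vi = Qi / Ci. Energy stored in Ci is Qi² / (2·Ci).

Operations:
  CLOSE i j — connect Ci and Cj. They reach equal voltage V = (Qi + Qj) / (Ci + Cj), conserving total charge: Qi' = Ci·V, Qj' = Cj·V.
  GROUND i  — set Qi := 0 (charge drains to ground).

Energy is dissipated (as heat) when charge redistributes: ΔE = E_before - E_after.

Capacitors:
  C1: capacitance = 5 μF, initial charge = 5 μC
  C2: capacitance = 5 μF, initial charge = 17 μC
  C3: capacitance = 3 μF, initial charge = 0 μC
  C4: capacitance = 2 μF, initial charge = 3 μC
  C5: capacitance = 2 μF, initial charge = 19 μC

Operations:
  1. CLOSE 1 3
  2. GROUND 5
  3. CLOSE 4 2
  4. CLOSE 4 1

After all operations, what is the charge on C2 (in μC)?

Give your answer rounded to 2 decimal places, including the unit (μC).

Answer: 14.29 μC

Derivation:
Initial: C1(5μF, Q=5μC, V=1.00V), C2(5μF, Q=17μC, V=3.40V), C3(3μF, Q=0μC, V=0.00V), C4(2μF, Q=3μC, V=1.50V), C5(2μF, Q=19μC, V=9.50V)
Op 1: CLOSE 1-3: Q_total=5.00, C_total=8.00, V=0.62; Q1=3.12, Q3=1.88; dissipated=0.938
Op 2: GROUND 5: Q5=0; energy lost=90.250
Op 3: CLOSE 4-2: Q_total=20.00, C_total=7.00, V=2.86; Q4=5.71, Q2=14.29; dissipated=2.579
Op 4: CLOSE 4-1: Q_total=8.84, C_total=7.00, V=1.26; Q4=2.53, Q1=6.31; dissipated=3.559
Final charges: Q1=6.31, Q2=14.29, Q3=1.88, Q4=2.53, Q5=0.00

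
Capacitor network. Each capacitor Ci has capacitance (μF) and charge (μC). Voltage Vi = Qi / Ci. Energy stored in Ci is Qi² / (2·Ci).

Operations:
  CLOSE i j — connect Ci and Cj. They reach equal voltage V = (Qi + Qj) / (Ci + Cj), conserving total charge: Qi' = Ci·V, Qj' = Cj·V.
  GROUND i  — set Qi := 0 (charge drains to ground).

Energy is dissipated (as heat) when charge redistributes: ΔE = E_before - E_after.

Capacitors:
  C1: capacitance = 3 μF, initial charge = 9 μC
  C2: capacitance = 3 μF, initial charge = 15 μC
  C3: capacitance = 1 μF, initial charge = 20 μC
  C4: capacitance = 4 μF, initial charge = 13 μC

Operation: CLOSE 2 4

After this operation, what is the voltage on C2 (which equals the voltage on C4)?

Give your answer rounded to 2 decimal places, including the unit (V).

Initial: C1(3μF, Q=9μC, V=3.00V), C2(3μF, Q=15μC, V=5.00V), C3(1μF, Q=20μC, V=20.00V), C4(4μF, Q=13μC, V=3.25V)
Op 1: CLOSE 2-4: Q_total=28.00, C_total=7.00, V=4.00; Q2=12.00, Q4=16.00; dissipated=2.625

Answer: 4.00 V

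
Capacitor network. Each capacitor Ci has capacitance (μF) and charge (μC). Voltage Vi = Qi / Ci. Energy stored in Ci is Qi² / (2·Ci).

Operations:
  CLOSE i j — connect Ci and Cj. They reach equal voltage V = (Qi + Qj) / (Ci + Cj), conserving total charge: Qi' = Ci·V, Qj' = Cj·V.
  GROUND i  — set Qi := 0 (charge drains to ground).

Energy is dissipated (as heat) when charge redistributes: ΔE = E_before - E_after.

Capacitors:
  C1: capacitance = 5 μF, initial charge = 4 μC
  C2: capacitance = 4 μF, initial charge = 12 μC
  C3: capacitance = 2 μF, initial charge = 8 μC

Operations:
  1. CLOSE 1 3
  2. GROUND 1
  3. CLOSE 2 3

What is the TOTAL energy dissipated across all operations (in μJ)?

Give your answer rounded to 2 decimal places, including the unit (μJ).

Initial: C1(5μF, Q=4μC, V=0.80V), C2(4μF, Q=12μC, V=3.00V), C3(2μF, Q=8μC, V=4.00V)
Op 1: CLOSE 1-3: Q_total=12.00, C_total=7.00, V=1.71; Q1=8.57, Q3=3.43; dissipated=7.314
Op 2: GROUND 1: Q1=0; energy lost=7.347
Op 3: CLOSE 2-3: Q_total=15.43, C_total=6.00, V=2.57; Q2=10.29, Q3=5.14; dissipated=1.102
Total dissipated: 15.763 μJ

Answer: 15.76 μJ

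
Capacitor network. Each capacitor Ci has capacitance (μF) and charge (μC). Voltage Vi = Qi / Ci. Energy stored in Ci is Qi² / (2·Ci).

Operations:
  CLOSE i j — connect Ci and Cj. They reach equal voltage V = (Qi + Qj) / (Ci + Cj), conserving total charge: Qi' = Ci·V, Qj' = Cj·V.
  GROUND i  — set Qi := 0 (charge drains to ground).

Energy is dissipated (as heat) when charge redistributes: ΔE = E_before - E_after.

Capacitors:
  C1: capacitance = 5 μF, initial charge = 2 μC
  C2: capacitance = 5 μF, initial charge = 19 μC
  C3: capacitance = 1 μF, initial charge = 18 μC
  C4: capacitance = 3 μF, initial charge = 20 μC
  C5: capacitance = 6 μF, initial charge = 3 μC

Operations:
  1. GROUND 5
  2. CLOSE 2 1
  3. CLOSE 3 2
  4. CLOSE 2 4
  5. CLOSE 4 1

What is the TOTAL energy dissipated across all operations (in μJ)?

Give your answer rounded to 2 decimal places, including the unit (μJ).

Initial: C1(5μF, Q=2μC, V=0.40V), C2(5μF, Q=19μC, V=3.80V), C3(1μF, Q=18μC, V=18.00V), C4(3μF, Q=20μC, V=6.67V), C5(6μF, Q=3μC, V=0.50V)
Op 1: GROUND 5: Q5=0; energy lost=0.750
Op 2: CLOSE 2-1: Q_total=21.00, C_total=10.00, V=2.10; Q2=10.50, Q1=10.50; dissipated=14.450
Op 3: CLOSE 3-2: Q_total=28.50, C_total=6.00, V=4.75; Q3=4.75, Q2=23.75; dissipated=105.338
Op 4: CLOSE 2-4: Q_total=43.75, C_total=8.00, V=5.47; Q2=27.34, Q4=16.41; dissipated=3.444
Op 5: CLOSE 4-1: Q_total=26.91, C_total=8.00, V=3.36; Q4=10.09, Q1=16.82; dissipated=10.639
Total dissipated: 134.621 μJ

Answer: 134.62 μJ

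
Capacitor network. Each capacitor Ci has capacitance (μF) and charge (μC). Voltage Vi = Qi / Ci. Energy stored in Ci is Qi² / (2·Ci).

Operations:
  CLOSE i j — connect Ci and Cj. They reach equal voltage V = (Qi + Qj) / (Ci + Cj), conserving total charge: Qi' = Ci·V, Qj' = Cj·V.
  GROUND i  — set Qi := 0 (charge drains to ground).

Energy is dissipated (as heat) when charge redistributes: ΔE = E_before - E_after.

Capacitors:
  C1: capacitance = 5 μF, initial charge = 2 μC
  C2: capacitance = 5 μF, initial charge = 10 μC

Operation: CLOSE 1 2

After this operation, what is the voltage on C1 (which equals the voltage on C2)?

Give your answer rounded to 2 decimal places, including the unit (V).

Answer: 1.20 V

Derivation:
Initial: C1(5μF, Q=2μC, V=0.40V), C2(5μF, Q=10μC, V=2.00V)
Op 1: CLOSE 1-2: Q_total=12.00, C_total=10.00, V=1.20; Q1=6.00, Q2=6.00; dissipated=3.200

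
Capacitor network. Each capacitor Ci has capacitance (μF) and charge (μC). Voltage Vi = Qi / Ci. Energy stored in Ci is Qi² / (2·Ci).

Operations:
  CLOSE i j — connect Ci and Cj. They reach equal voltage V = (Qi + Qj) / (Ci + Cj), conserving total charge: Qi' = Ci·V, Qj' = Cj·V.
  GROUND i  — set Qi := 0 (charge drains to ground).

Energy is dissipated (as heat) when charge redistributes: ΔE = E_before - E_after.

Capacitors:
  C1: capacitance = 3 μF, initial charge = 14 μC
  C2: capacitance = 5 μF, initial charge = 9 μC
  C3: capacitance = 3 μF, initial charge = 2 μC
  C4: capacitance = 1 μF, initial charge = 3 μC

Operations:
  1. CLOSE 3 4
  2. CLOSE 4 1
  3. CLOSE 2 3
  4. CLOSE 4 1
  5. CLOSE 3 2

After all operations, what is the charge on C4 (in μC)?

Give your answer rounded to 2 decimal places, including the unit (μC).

Initial: C1(3μF, Q=14μC, V=4.67V), C2(5μF, Q=9μC, V=1.80V), C3(3μF, Q=2μC, V=0.67V), C4(1μF, Q=3μC, V=3.00V)
Op 1: CLOSE 3-4: Q_total=5.00, C_total=4.00, V=1.25; Q3=3.75, Q4=1.25; dissipated=2.042
Op 2: CLOSE 4-1: Q_total=15.25, C_total=4.00, V=3.81; Q4=3.81, Q1=11.44; dissipated=4.378
Op 3: CLOSE 2-3: Q_total=12.75, C_total=8.00, V=1.59; Q2=7.97, Q3=4.78; dissipated=0.284
Op 4: CLOSE 4-1: Q_total=15.25, C_total=4.00, V=3.81; Q4=3.81, Q1=11.44; dissipated=0.000
Op 5: CLOSE 3-2: Q_total=12.75, C_total=8.00, V=1.59; Q3=4.78, Q2=7.97; dissipated=0.000
Final charges: Q1=11.44, Q2=7.97, Q3=4.78, Q4=3.81

Answer: 3.81 μC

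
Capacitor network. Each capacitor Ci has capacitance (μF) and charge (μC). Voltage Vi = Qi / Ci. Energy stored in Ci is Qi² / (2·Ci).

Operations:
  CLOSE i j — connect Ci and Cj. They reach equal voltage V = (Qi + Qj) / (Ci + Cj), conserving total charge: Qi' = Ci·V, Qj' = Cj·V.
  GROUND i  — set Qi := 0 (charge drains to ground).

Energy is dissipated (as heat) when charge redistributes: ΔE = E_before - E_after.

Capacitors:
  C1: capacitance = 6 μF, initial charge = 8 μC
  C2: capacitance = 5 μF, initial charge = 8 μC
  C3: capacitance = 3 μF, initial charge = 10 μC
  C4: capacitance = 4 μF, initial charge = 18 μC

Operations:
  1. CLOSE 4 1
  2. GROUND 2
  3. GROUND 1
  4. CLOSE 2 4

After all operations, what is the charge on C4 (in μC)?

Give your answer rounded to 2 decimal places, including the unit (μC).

Initial: C1(6μF, Q=8μC, V=1.33V), C2(5μF, Q=8μC, V=1.60V), C3(3μF, Q=10μC, V=3.33V), C4(4μF, Q=18μC, V=4.50V)
Op 1: CLOSE 4-1: Q_total=26.00, C_total=10.00, V=2.60; Q4=10.40, Q1=15.60; dissipated=12.033
Op 2: GROUND 2: Q2=0; energy lost=6.400
Op 3: GROUND 1: Q1=0; energy lost=20.280
Op 4: CLOSE 2-4: Q_total=10.40, C_total=9.00, V=1.16; Q2=5.78, Q4=4.62; dissipated=7.511
Final charges: Q1=0.00, Q2=5.78, Q3=10.00, Q4=4.62

Answer: 4.62 μC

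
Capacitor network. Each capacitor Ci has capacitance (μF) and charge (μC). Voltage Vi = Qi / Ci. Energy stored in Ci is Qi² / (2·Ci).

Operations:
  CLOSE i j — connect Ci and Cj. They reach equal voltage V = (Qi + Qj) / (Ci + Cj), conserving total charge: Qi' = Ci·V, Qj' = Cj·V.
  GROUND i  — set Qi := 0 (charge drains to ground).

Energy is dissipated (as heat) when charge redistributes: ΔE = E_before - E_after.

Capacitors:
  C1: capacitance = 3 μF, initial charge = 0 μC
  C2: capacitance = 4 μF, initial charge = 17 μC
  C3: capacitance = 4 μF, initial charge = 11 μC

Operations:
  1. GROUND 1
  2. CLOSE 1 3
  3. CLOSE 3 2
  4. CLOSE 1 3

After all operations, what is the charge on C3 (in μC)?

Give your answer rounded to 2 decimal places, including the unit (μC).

Initial: C1(3μF, Q=0μC, V=0.00V), C2(4μF, Q=17μC, V=4.25V), C3(4μF, Q=11μC, V=2.75V)
Op 1: GROUND 1: Q1=0; energy lost=0.000
Op 2: CLOSE 1-3: Q_total=11.00, C_total=7.00, V=1.57; Q1=4.71, Q3=6.29; dissipated=6.482
Op 3: CLOSE 3-2: Q_total=23.29, C_total=8.00, V=2.91; Q3=11.64, Q2=11.64; dissipated=7.175
Op 4: CLOSE 1-3: Q_total=16.36, C_total=7.00, V=2.34; Q1=7.01, Q3=9.35; dissipated=1.537
Final charges: Q1=7.01, Q2=11.64, Q3=9.35

Answer: 9.35 μC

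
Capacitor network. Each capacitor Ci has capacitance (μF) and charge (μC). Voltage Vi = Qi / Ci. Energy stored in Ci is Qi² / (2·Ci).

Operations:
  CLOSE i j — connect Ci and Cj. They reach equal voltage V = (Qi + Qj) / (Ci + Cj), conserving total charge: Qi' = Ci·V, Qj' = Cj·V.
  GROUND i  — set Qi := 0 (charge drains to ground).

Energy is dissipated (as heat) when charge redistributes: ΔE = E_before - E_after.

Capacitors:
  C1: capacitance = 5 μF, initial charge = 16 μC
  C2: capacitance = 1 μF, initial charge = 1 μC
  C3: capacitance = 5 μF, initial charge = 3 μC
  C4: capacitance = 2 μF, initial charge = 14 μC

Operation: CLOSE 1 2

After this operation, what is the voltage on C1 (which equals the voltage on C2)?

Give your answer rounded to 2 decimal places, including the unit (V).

Answer: 2.83 V

Derivation:
Initial: C1(5μF, Q=16μC, V=3.20V), C2(1μF, Q=1μC, V=1.00V), C3(5μF, Q=3μC, V=0.60V), C4(2μF, Q=14μC, V=7.00V)
Op 1: CLOSE 1-2: Q_total=17.00, C_total=6.00, V=2.83; Q1=14.17, Q2=2.83; dissipated=2.017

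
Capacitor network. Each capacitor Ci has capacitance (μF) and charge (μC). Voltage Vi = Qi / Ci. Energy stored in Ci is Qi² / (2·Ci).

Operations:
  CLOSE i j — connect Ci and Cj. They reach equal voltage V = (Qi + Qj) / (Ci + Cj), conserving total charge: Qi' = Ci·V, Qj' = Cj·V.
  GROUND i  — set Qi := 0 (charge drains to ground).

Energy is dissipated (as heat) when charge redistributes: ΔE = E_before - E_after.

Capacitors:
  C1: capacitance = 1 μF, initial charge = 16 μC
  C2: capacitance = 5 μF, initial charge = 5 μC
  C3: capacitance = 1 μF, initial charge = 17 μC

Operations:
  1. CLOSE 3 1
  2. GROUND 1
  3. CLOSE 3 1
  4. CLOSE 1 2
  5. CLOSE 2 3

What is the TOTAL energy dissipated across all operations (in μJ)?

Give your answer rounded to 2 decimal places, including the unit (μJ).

Answer: 241.55 μJ

Derivation:
Initial: C1(1μF, Q=16μC, V=16.00V), C2(5μF, Q=5μC, V=1.00V), C3(1μF, Q=17μC, V=17.00V)
Op 1: CLOSE 3-1: Q_total=33.00, C_total=2.00, V=16.50; Q3=16.50, Q1=16.50; dissipated=0.250
Op 2: GROUND 1: Q1=0; energy lost=136.125
Op 3: CLOSE 3-1: Q_total=16.50, C_total=2.00, V=8.25; Q3=8.25, Q1=8.25; dissipated=68.062
Op 4: CLOSE 1-2: Q_total=13.25, C_total=6.00, V=2.21; Q1=2.21, Q2=11.04; dissipated=21.901
Op 5: CLOSE 2-3: Q_total=19.29, C_total=6.00, V=3.22; Q2=16.08, Q3=3.22; dissipated=15.209
Total dissipated: 241.548 μJ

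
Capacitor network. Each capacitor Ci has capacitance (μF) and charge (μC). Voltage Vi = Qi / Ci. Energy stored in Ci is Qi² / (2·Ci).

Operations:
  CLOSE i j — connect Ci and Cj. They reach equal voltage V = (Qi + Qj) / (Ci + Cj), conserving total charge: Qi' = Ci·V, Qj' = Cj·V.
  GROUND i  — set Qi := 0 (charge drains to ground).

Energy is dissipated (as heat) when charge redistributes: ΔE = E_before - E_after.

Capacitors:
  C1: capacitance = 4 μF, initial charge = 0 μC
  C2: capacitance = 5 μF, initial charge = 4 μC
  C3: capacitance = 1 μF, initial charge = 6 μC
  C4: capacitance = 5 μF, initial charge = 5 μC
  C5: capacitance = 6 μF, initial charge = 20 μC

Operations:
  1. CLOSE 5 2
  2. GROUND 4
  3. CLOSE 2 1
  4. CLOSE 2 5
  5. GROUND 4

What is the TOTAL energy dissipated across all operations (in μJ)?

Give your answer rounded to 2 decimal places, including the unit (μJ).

Answer: 17.82 μJ

Derivation:
Initial: C1(4μF, Q=0μC, V=0.00V), C2(5μF, Q=4μC, V=0.80V), C3(1μF, Q=6μC, V=6.00V), C4(5μF, Q=5μC, V=1.00V), C5(6μF, Q=20μC, V=3.33V)
Op 1: CLOSE 5-2: Q_total=24.00, C_total=11.00, V=2.18; Q5=13.09, Q2=10.91; dissipated=8.752
Op 2: GROUND 4: Q4=0; energy lost=2.500
Op 3: CLOSE 2-1: Q_total=10.91, C_total=9.00, V=1.21; Q2=6.06, Q1=4.85; dissipated=5.289
Op 4: CLOSE 2-5: Q_total=19.15, C_total=11.00, V=1.74; Q2=8.71, Q5=10.45; dissipated=1.282
Op 5: GROUND 4: Q4=0; energy lost=0.000
Total dissipated: 17.823 μJ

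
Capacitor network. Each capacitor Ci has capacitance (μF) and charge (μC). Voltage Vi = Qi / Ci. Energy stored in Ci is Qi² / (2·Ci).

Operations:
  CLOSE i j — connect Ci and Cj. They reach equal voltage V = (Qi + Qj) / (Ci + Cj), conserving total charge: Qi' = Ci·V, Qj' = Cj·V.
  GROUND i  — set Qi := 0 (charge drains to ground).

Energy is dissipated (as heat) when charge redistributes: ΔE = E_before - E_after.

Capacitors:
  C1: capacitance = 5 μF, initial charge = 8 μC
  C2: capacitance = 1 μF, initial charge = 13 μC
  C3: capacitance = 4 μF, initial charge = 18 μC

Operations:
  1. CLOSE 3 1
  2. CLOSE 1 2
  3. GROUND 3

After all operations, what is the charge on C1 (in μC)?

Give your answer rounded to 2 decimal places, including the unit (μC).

Initial: C1(5μF, Q=8μC, V=1.60V), C2(1μF, Q=13μC, V=13.00V), C3(4μF, Q=18μC, V=4.50V)
Op 1: CLOSE 3-1: Q_total=26.00, C_total=9.00, V=2.89; Q3=11.56, Q1=14.44; dissipated=9.344
Op 2: CLOSE 1-2: Q_total=27.44, C_total=6.00, V=4.57; Q1=22.87, Q2=4.57; dissipated=42.598
Op 3: GROUND 3: Q3=0; energy lost=16.691
Final charges: Q1=22.87, Q2=4.57, Q3=0.00

Answer: 22.87 μC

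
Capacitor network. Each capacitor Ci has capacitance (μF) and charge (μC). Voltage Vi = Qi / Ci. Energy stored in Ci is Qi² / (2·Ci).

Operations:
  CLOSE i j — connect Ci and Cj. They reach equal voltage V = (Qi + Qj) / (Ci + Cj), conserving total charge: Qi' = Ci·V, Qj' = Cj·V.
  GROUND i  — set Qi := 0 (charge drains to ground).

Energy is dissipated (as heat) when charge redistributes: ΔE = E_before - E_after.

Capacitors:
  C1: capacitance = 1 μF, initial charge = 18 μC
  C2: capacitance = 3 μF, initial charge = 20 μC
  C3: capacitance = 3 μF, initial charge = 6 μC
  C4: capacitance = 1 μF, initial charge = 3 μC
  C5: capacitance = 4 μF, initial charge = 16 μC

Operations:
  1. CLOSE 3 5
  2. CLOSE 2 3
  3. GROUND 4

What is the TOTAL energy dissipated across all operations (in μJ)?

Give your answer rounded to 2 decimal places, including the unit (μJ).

Initial: C1(1μF, Q=18μC, V=18.00V), C2(3μF, Q=20μC, V=6.67V), C3(3μF, Q=6μC, V=2.00V), C4(1μF, Q=3μC, V=3.00V), C5(4μF, Q=16μC, V=4.00V)
Op 1: CLOSE 3-5: Q_total=22.00, C_total=7.00, V=3.14; Q3=9.43, Q5=12.57; dissipated=3.429
Op 2: CLOSE 2-3: Q_total=29.43, C_total=6.00, V=4.90; Q2=14.71, Q3=14.71; dissipated=9.313
Op 3: GROUND 4: Q4=0; energy lost=4.500
Total dissipated: 17.241 μJ

Answer: 17.24 μJ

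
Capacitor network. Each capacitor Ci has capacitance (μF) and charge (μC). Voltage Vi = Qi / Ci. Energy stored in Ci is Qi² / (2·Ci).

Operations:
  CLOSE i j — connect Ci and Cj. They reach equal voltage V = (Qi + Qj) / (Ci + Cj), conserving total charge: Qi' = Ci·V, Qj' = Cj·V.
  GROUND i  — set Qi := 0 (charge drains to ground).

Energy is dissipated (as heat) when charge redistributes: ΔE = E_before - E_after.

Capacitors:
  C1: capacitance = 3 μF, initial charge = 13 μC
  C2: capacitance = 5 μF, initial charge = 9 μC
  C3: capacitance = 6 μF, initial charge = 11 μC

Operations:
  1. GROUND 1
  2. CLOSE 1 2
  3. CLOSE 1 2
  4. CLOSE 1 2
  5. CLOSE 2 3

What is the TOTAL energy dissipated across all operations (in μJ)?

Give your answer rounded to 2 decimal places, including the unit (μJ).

Initial: C1(3μF, Q=13μC, V=4.33V), C2(5μF, Q=9μC, V=1.80V), C3(6μF, Q=11μC, V=1.83V)
Op 1: GROUND 1: Q1=0; energy lost=28.167
Op 2: CLOSE 1-2: Q_total=9.00, C_total=8.00, V=1.12; Q1=3.38, Q2=5.62; dissipated=3.038
Op 3: CLOSE 1-2: Q_total=9.00, C_total=8.00, V=1.12; Q1=3.38, Q2=5.62; dissipated=0.000
Op 4: CLOSE 1-2: Q_total=9.00, C_total=8.00, V=1.12; Q1=3.38, Q2=5.62; dissipated=0.000
Op 5: CLOSE 2-3: Q_total=16.62, C_total=11.00, V=1.51; Q2=7.56, Q3=9.07; dissipated=0.684
Total dissipated: 31.888 μJ

Answer: 31.89 μJ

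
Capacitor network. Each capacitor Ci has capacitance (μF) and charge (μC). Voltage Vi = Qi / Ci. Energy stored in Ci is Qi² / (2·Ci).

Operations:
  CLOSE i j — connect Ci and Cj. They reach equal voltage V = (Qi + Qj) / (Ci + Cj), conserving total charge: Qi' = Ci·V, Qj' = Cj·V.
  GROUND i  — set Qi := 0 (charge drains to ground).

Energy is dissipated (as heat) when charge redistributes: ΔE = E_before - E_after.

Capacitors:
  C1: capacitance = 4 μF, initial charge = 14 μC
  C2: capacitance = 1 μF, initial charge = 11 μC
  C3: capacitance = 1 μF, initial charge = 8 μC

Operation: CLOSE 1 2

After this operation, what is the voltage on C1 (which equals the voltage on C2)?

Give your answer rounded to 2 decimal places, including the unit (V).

Answer: 5.00 V

Derivation:
Initial: C1(4μF, Q=14μC, V=3.50V), C2(1μF, Q=11μC, V=11.00V), C3(1μF, Q=8μC, V=8.00V)
Op 1: CLOSE 1-2: Q_total=25.00, C_total=5.00, V=5.00; Q1=20.00, Q2=5.00; dissipated=22.500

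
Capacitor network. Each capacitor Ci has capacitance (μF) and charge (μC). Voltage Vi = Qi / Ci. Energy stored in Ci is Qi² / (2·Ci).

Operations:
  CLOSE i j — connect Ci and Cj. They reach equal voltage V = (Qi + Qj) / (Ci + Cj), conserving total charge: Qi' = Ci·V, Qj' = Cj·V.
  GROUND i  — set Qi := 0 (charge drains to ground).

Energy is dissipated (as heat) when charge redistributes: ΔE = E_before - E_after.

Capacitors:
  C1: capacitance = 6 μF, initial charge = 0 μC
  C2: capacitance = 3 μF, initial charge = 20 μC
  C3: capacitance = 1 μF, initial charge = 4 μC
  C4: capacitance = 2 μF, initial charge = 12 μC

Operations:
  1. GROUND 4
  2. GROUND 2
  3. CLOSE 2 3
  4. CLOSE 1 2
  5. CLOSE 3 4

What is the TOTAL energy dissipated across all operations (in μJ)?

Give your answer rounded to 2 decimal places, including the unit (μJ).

Answer: 110.00 μJ

Derivation:
Initial: C1(6μF, Q=0μC, V=0.00V), C2(3μF, Q=20μC, V=6.67V), C3(1μF, Q=4μC, V=4.00V), C4(2μF, Q=12μC, V=6.00V)
Op 1: GROUND 4: Q4=0; energy lost=36.000
Op 2: GROUND 2: Q2=0; energy lost=66.667
Op 3: CLOSE 2-3: Q_total=4.00, C_total=4.00, V=1.00; Q2=3.00, Q3=1.00; dissipated=6.000
Op 4: CLOSE 1-2: Q_total=3.00, C_total=9.00, V=0.33; Q1=2.00, Q2=1.00; dissipated=1.000
Op 5: CLOSE 3-4: Q_total=1.00, C_total=3.00, V=0.33; Q3=0.33, Q4=0.67; dissipated=0.333
Total dissipated: 110.000 μJ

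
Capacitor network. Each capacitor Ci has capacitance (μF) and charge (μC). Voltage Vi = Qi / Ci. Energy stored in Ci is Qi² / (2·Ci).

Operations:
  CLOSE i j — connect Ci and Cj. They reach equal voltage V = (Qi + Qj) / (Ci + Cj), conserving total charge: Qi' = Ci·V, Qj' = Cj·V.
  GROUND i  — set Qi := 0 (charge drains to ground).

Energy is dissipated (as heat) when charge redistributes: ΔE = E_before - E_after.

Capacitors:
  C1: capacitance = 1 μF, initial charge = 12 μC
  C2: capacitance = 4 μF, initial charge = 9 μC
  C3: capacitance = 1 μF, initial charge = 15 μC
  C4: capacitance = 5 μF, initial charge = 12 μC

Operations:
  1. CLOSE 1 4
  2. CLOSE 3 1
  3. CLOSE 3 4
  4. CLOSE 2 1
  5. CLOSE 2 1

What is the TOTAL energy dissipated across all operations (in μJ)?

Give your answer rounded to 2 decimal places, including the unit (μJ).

Answer: 102.28 μJ

Derivation:
Initial: C1(1μF, Q=12μC, V=12.00V), C2(4μF, Q=9μC, V=2.25V), C3(1μF, Q=15μC, V=15.00V), C4(5μF, Q=12μC, V=2.40V)
Op 1: CLOSE 1-4: Q_total=24.00, C_total=6.00, V=4.00; Q1=4.00, Q4=20.00; dissipated=38.400
Op 2: CLOSE 3-1: Q_total=19.00, C_total=2.00, V=9.50; Q3=9.50, Q1=9.50; dissipated=30.250
Op 3: CLOSE 3-4: Q_total=29.50, C_total=6.00, V=4.92; Q3=4.92, Q4=24.58; dissipated=12.604
Op 4: CLOSE 2-1: Q_total=18.50, C_total=5.00, V=3.70; Q2=14.80, Q1=3.70; dissipated=21.025
Op 5: CLOSE 2-1: Q_total=18.50, C_total=5.00, V=3.70; Q2=14.80, Q1=3.70; dissipated=0.000
Total dissipated: 102.279 μJ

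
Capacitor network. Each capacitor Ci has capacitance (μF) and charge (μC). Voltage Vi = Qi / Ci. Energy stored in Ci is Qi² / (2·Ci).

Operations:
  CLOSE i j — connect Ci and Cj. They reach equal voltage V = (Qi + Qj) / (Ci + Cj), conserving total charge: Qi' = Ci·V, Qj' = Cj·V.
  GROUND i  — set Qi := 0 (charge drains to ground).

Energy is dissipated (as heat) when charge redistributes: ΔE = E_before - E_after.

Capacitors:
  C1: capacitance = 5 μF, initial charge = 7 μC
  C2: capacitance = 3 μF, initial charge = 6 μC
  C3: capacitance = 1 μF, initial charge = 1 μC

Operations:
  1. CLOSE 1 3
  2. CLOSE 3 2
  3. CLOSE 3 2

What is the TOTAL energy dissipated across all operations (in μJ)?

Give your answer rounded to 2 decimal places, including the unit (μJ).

Answer: 0.23 μJ

Derivation:
Initial: C1(5μF, Q=7μC, V=1.40V), C2(3μF, Q=6μC, V=2.00V), C3(1μF, Q=1μC, V=1.00V)
Op 1: CLOSE 1-3: Q_total=8.00, C_total=6.00, V=1.33; Q1=6.67, Q3=1.33; dissipated=0.067
Op 2: CLOSE 3-2: Q_total=7.33, C_total=4.00, V=1.83; Q3=1.83, Q2=5.50; dissipated=0.167
Op 3: CLOSE 3-2: Q_total=7.33, C_total=4.00, V=1.83; Q3=1.83, Q2=5.50; dissipated=0.000
Total dissipated: 0.233 μJ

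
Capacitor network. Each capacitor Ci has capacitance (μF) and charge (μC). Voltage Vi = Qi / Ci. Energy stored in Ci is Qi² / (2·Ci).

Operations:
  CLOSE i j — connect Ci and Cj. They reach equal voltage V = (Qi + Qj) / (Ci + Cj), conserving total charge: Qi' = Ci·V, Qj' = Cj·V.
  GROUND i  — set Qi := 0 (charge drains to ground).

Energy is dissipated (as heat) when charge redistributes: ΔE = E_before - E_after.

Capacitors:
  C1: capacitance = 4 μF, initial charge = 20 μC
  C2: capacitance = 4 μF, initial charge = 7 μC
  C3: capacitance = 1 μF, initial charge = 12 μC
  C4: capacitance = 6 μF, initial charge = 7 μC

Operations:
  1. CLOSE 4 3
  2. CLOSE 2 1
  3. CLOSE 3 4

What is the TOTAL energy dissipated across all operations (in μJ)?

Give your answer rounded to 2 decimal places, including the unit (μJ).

Answer: 60.86 μJ

Derivation:
Initial: C1(4μF, Q=20μC, V=5.00V), C2(4μF, Q=7μC, V=1.75V), C3(1μF, Q=12μC, V=12.00V), C4(6μF, Q=7μC, V=1.17V)
Op 1: CLOSE 4-3: Q_total=19.00, C_total=7.00, V=2.71; Q4=16.29, Q3=2.71; dissipated=50.298
Op 2: CLOSE 2-1: Q_total=27.00, C_total=8.00, V=3.38; Q2=13.50, Q1=13.50; dissipated=10.562
Op 3: CLOSE 3-4: Q_total=19.00, C_total=7.00, V=2.71; Q3=2.71, Q4=16.29; dissipated=0.000
Total dissipated: 60.860 μJ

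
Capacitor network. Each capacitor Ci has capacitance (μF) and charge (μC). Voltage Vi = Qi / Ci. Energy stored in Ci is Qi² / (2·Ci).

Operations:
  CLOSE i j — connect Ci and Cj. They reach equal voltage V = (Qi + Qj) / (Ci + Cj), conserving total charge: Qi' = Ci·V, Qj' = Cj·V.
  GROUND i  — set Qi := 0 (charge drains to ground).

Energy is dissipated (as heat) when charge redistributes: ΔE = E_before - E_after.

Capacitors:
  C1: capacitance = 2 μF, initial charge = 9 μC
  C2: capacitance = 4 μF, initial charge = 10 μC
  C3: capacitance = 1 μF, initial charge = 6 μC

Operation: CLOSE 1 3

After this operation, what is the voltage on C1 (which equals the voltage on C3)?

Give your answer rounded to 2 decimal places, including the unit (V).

Initial: C1(2μF, Q=9μC, V=4.50V), C2(4μF, Q=10μC, V=2.50V), C3(1μF, Q=6μC, V=6.00V)
Op 1: CLOSE 1-3: Q_total=15.00, C_total=3.00, V=5.00; Q1=10.00, Q3=5.00; dissipated=0.750

Answer: 5.00 V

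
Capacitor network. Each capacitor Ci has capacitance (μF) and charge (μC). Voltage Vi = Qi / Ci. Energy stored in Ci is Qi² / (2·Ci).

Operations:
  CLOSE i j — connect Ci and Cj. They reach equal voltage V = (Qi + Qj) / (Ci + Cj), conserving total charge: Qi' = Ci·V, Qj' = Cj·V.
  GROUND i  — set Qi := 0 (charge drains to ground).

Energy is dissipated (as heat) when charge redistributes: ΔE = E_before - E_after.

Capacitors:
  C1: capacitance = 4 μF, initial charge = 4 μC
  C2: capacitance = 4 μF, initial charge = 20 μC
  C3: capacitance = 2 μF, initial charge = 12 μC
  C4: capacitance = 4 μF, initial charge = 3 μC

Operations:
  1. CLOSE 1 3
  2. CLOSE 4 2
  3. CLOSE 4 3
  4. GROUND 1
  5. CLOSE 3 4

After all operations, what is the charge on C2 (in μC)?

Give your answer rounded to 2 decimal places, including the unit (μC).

Answer: 11.50 μC

Derivation:
Initial: C1(4μF, Q=4μC, V=1.00V), C2(4μF, Q=20μC, V=5.00V), C3(2μF, Q=12μC, V=6.00V), C4(4μF, Q=3μC, V=0.75V)
Op 1: CLOSE 1-3: Q_total=16.00, C_total=6.00, V=2.67; Q1=10.67, Q3=5.33; dissipated=16.667
Op 2: CLOSE 4-2: Q_total=23.00, C_total=8.00, V=2.88; Q4=11.50, Q2=11.50; dissipated=18.062
Op 3: CLOSE 4-3: Q_total=16.83, C_total=6.00, V=2.81; Q4=11.22, Q3=5.61; dissipated=0.029
Op 4: GROUND 1: Q1=0; energy lost=14.222
Op 5: CLOSE 3-4: Q_total=16.83, C_total=6.00, V=2.81; Q3=5.61, Q4=11.22; dissipated=0.000
Final charges: Q1=0.00, Q2=11.50, Q3=5.61, Q4=11.22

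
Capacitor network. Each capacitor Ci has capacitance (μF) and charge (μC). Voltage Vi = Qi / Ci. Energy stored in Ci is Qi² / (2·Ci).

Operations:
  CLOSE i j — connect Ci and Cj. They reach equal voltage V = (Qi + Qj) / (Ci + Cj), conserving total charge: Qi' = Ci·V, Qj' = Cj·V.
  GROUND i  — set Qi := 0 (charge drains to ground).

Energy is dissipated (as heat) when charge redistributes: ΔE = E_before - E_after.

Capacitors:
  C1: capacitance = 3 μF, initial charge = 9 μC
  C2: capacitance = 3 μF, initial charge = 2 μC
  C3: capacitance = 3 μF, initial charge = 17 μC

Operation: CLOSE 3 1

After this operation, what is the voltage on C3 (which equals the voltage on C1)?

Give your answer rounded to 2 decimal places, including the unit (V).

Answer: 4.33 V

Derivation:
Initial: C1(3μF, Q=9μC, V=3.00V), C2(3μF, Q=2μC, V=0.67V), C3(3μF, Q=17μC, V=5.67V)
Op 1: CLOSE 3-1: Q_total=26.00, C_total=6.00, V=4.33; Q3=13.00, Q1=13.00; dissipated=5.333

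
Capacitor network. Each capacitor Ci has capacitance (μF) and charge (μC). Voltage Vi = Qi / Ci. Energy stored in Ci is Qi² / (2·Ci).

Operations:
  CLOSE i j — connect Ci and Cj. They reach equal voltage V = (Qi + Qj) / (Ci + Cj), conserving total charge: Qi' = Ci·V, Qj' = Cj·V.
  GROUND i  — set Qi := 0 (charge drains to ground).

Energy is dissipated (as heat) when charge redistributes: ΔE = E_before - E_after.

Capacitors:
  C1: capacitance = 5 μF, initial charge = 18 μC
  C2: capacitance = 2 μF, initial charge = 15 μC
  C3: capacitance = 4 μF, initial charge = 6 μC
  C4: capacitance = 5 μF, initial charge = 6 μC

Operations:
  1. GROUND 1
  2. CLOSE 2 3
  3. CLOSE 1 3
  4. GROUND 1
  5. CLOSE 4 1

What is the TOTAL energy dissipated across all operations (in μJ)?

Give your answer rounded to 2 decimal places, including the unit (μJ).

Answer: 77.86 μJ

Derivation:
Initial: C1(5μF, Q=18μC, V=3.60V), C2(2μF, Q=15μC, V=7.50V), C3(4μF, Q=6μC, V=1.50V), C4(5μF, Q=6μC, V=1.20V)
Op 1: GROUND 1: Q1=0; energy lost=32.400
Op 2: CLOSE 2-3: Q_total=21.00, C_total=6.00, V=3.50; Q2=7.00, Q3=14.00; dissipated=24.000
Op 3: CLOSE 1-3: Q_total=14.00, C_total=9.00, V=1.56; Q1=7.78, Q3=6.22; dissipated=13.611
Op 4: GROUND 1: Q1=0; energy lost=6.049
Op 5: CLOSE 4-1: Q_total=6.00, C_total=10.00, V=0.60; Q4=3.00, Q1=3.00; dissipated=1.800
Total dissipated: 77.860 μJ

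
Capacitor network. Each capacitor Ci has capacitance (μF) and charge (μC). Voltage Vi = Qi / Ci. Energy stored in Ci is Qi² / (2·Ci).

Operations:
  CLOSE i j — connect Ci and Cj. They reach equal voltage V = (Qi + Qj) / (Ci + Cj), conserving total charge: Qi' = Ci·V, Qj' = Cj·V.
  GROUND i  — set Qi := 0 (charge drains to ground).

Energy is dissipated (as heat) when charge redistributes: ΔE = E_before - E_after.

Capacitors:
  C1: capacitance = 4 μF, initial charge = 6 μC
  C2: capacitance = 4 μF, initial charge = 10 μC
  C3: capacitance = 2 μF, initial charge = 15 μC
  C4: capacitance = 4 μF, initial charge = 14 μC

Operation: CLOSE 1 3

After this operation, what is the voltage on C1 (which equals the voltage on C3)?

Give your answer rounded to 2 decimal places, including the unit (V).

Answer: 3.50 V

Derivation:
Initial: C1(4μF, Q=6μC, V=1.50V), C2(4μF, Q=10μC, V=2.50V), C3(2μF, Q=15μC, V=7.50V), C4(4μF, Q=14μC, V=3.50V)
Op 1: CLOSE 1-3: Q_total=21.00, C_total=6.00, V=3.50; Q1=14.00, Q3=7.00; dissipated=24.000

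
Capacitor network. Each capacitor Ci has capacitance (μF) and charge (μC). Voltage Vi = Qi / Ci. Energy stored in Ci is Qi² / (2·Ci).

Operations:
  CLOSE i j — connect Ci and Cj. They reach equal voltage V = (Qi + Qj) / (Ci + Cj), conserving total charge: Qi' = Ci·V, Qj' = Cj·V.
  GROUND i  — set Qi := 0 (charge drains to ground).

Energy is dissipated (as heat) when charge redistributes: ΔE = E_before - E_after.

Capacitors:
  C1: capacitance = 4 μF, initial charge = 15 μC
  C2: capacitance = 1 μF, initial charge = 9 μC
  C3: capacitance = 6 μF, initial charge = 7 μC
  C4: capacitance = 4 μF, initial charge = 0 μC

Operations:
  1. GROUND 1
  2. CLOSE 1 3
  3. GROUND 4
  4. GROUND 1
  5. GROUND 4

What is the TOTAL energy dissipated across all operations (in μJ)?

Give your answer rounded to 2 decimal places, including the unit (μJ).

Initial: C1(4μF, Q=15μC, V=3.75V), C2(1μF, Q=9μC, V=9.00V), C3(6μF, Q=7μC, V=1.17V), C4(4μF, Q=0μC, V=0.00V)
Op 1: GROUND 1: Q1=0; energy lost=28.125
Op 2: CLOSE 1-3: Q_total=7.00, C_total=10.00, V=0.70; Q1=2.80, Q3=4.20; dissipated=1.633
Op 3: GROUND 4: Q4=0; energy lost=0.000
Op 4: GROUND 1: Q1=0; energy lost=0.980
Op 5: GROUND 4: Q4=0; energy lost=0.000
Total dissipated: 30.738 μJ

Answer: 30.74 μJ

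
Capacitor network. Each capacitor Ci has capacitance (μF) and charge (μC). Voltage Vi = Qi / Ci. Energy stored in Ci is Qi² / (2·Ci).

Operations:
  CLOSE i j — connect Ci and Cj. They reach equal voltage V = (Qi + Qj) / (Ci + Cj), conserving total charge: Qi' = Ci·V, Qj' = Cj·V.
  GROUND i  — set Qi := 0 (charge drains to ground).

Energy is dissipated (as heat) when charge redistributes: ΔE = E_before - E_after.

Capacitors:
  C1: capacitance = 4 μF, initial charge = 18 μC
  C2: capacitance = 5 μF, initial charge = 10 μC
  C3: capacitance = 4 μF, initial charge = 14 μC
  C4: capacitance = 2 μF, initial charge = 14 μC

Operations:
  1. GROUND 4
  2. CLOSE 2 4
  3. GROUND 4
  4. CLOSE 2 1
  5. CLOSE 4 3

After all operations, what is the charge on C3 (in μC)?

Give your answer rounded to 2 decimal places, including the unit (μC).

Initial: C1(4μF, Q=18μC, V=4.50V), C2(5μF, Q=10μC, V=2.00V), C3(4μF, Q=14μC, V=3.50V), C4(2μF, Q=14μC, V=7.00V)
Op 1: GROUND 4: Q4=0; energy lost=49.000
Op 2: CLOSE 2-4: Q_total=10.00, C_total=7.00, V=1.43; Q2=7.14, Q4=2.86; dissipated=2.857
Op 3: GROUND 4: Q4=0; energy lost=2.041
Op 4: CLOSE 2-1: Q_total=25.14, C_total=9.00, V=2.79; Q2=13.97, Q1=11.17; dissipated=10.482
Op 5: CLOSE 4-3: Q_total=14.00, C_total=6.00, V=2.33; Q4=4.67, Q3=9.33; dissipated=8.167
Final charges: Q1=11.17, Q2=13.97, Q3=9.33, Q4=4.67

Answer: 9.33 μC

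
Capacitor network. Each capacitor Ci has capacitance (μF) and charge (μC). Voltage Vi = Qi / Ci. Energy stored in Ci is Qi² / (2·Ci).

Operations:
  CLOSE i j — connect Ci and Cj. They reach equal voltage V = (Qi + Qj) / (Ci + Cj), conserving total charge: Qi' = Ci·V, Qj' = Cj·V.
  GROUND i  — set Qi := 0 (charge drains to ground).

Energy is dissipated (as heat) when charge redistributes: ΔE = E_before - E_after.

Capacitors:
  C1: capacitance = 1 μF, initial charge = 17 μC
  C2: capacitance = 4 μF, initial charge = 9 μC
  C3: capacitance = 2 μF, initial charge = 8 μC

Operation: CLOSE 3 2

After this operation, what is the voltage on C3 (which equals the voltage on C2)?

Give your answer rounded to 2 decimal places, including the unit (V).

Initial: C1(1μF, Q=17μC, V=17.00V), C2(4μF, Q=9μC, V=2.25V), C3(2μF, Q=8μC, V=4.00V)
Op 1: CLOSE 3-2: Q_total=17.00, C_total=6.00, V=2.83; Q3=5.67, Q2=11.33; dissipated=2.042

Answer: 2.83 V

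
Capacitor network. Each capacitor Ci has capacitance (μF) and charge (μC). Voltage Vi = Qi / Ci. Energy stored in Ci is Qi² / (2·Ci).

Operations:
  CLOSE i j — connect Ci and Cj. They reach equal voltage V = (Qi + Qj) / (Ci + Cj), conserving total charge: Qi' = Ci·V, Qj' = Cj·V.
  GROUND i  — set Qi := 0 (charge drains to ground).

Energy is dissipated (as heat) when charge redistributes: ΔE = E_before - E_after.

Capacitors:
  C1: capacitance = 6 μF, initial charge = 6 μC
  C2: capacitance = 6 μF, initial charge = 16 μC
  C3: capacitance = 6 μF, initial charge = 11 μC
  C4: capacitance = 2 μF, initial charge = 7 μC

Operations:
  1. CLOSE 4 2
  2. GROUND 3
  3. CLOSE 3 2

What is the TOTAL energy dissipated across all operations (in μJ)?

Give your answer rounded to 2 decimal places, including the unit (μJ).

Answer: 23.00 μJ

Derivation:
Initial: C1(6μF, Q=6μC, V=1.00V), C2(6μF, Q=16μC, V=2.67V), C3(6μF, Q=11μC, V=1.83V), C4(2μF, Q=7μC, V=3.50V)
Op 1: CLOSE 4-2: Q_total=23.00, C_total=8.00, V=2.88; Q4=5.75, Q2=17.25; dissipated=0.521
Op 2: GROUND 3: Q3=0; energy lost=10.083
Op 3: CLOSE 3-2: Q_total=17.25, C_total=12.00, V=1.44; Q3=8.62, Q2=8.62; dissipated=12.398
Total dissipated: 23.003 μJ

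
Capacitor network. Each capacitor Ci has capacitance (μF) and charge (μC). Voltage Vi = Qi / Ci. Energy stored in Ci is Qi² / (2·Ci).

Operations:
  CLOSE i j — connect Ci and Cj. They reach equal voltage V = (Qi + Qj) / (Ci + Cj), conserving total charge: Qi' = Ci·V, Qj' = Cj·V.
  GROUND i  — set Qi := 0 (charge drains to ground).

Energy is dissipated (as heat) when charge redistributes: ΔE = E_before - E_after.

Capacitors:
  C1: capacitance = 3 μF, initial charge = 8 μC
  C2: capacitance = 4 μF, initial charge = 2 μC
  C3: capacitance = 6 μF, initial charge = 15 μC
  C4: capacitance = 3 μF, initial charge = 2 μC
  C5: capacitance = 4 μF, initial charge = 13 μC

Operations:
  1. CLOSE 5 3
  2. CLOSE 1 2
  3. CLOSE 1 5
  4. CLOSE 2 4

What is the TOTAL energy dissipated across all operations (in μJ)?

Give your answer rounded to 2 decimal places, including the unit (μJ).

Initial: C1(3μF, Q=8μC, V=2.67V), C2(4μF, Q=2μC, V=0.50V), C3(6μF, Q=15μC, V=2.50V), C4(3μF, Q=2μC, V=0.67V), C5(4μF, Q=13μC, V=3.25V)
Op 1: CLOSE 5-3: Q_total=28.00, C_total=10.00, V=2.80; Q5=11.20, Q3=16.80; dissipated=0.675
Op 2: CLOSE 1-2: Q_total=10.00, C_total=7.00, V=1.43; Q1=4.29, Q2=5.71; dissipated=4.024
Op 3: CLOSE 1-5: Q_total=15.49, C_total=7.00, V=2.21; Q1=6.64, Q5=8.85; dissipated=1.612
Op 4: CLOSE 2-4: Q_total=7.71, C_total=7.00, V=1.10; Q2=4.41, Q4=3.31; dissipated=0.498
Total dissipated: 6.809 μJ

Answer: 6.81 μJ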